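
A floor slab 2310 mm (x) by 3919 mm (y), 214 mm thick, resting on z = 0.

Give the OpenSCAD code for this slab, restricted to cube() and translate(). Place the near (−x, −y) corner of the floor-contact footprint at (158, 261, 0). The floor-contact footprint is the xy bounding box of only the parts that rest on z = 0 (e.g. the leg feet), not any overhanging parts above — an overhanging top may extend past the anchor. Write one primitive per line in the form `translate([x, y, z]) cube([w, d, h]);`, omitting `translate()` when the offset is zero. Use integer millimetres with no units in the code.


translate([158, 261, 0]) cube([2310, 3919, 214]);


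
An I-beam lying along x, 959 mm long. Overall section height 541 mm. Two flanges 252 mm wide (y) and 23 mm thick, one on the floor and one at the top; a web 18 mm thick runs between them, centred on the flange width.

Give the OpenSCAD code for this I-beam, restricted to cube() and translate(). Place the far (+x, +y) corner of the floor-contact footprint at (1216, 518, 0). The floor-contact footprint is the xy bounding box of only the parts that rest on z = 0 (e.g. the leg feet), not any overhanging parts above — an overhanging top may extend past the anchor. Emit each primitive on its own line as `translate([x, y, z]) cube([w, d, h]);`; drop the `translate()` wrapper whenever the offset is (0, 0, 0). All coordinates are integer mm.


translate([257, 266, 0]) cube([959, 252, 23]);
translate([257, 383, 23]) cube([959, 18, 495]);
translate([257, 266, 518]) cube([959, 252, 23]);


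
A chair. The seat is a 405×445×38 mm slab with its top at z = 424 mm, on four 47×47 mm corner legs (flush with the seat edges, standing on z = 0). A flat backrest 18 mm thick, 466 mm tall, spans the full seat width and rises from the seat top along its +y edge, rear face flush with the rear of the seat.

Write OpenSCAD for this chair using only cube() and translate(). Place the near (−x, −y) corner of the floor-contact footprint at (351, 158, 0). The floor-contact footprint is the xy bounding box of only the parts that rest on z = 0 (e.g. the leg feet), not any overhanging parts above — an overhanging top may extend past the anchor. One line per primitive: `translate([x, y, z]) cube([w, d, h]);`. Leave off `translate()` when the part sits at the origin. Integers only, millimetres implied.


// leg_h = 424 - 38 = 386
translate([351, 158, 386]) cube([405, 445, 38]);
translate([351, 158, 0]) cube([47, 47, 386]);
translate([709, 158, 0]) cube([47, 47, 386]);
translate([351, 556, 0]) cube([47, 47, 386]);
translate([709, 556, 0]) cube([47, 47, 386]);
translate([351, 585, 424]) cube([405, 18, 466]);


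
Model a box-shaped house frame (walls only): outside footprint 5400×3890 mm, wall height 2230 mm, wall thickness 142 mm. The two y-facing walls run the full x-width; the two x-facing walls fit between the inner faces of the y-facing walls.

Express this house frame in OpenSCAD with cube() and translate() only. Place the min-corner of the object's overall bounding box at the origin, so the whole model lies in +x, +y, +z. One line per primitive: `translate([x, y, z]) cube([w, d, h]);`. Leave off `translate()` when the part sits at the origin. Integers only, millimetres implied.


cube([5400, 142, 2230]);
translate([0, 3748, 0]) cube([5400, 142, 2230]);
translate([0, 142, 0]) cube([142, 3606, 2230]);
translate([5258, 142, 0]) cube([142, 3606, 2230]);


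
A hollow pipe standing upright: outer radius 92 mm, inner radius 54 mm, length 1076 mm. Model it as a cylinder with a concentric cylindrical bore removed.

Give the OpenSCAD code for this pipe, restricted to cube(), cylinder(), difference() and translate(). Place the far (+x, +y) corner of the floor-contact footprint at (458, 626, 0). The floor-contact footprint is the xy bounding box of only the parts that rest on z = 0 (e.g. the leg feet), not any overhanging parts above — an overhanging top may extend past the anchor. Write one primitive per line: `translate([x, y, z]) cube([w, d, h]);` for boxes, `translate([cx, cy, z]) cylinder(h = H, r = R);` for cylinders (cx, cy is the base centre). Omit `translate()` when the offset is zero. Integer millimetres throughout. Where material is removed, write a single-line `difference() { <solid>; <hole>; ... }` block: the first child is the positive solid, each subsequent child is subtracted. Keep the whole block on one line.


difference() { translate([366, 534, 0]) cylinder(h = 1076, r = 92); translate([366, 534, 0]) cylinder(h = 1076, r = 54); }


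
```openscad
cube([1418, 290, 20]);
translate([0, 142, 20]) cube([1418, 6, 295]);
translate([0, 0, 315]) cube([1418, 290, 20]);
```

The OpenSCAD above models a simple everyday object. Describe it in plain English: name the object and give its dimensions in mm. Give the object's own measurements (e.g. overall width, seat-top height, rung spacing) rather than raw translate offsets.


An I-beam lying along x, 1418 mm long. Overall section height 335 mm. Two flanges 290 mm wide (y) and 20 mm thick, one on the floor and one at the top; a web 6 mm thick runs between them, centred on the flange width.


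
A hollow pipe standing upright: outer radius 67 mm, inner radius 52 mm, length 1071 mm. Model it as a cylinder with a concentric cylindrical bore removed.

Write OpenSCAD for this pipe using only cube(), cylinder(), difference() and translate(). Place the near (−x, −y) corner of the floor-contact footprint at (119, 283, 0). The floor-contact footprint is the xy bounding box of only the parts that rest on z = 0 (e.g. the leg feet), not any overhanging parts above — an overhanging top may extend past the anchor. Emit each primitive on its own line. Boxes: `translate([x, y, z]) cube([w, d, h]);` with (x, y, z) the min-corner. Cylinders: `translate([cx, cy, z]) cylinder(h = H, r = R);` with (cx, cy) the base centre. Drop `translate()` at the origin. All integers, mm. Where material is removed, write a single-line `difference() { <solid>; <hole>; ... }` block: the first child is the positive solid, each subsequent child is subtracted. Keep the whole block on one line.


difference() { translate([186, 350, 0]) cylinder(h = 1071, r = 67); translate([186, 350, 0]) cylinder(h = 1071, r = 52); }


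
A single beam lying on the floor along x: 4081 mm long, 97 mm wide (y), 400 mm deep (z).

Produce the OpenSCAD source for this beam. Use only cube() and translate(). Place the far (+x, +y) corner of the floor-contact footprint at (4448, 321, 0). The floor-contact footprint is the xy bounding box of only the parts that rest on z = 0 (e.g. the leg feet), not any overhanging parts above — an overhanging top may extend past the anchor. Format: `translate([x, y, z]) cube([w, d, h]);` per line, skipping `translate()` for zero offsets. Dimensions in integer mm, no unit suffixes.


translate([367, 224, 0]) cube([4081, 97, 400]);


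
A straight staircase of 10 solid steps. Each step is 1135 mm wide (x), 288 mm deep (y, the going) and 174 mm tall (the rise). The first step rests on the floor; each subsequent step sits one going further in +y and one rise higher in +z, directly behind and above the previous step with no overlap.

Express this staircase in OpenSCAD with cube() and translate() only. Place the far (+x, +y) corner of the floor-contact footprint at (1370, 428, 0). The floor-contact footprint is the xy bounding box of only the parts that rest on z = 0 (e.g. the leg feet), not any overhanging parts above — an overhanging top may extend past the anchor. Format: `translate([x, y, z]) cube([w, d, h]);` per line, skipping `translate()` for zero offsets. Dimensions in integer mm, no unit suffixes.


translate([235, 140, 0]) cube([1135, 288, 174]);
translate([235, 428, 174]) cube([1135, 288, 174]);
translate([235, 716, 348]) cube([1135, 288, 174]);
translate([235, 1004, 522]) cube([1135, 288, 174]);
translate([235, 1292, 696]) cube([1135, 288, 174]);
translate([235, 1580, 870]) cube([1135, 288, 174]);
translate([235, 1868, 1044]) cube([1135, 288, 174]);
translate([235, 2156, 1218]) cube([1135, 288, 174]);
translate([235, 2444, 1392]) cube([1135, 288, 174]);
translate([235, 2732, 1566]) cube([1135, 288, 174]);


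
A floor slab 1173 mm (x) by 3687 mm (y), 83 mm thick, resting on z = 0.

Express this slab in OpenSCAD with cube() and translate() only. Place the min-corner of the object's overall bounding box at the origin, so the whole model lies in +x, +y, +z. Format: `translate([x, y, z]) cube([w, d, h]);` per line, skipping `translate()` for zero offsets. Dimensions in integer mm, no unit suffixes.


cube([1173, 3687, 83]);


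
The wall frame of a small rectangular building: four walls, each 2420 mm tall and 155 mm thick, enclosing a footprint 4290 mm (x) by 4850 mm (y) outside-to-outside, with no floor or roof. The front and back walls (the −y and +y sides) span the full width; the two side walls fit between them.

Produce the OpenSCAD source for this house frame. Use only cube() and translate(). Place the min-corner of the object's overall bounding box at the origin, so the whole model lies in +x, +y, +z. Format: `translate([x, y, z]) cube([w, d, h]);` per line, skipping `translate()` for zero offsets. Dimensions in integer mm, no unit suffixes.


cube([4290, 155, 2420]);
translate([0, 4695, 0]) cube([4290, 155, 2420]);
translate([0, 155, 0]) cube([155, 4540, 2420]);
translate([4135, 155, 0]) cube([155, 4540, 2420]);


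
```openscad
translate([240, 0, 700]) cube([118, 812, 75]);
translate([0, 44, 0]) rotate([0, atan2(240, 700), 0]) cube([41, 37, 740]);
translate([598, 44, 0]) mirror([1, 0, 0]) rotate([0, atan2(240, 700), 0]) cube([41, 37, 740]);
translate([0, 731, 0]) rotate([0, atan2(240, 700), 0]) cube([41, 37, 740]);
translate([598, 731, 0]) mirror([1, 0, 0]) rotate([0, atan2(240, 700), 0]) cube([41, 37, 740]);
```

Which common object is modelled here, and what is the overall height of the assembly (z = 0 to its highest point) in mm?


A sawhorse. The overall height is 775 mm.

A beam across two mirrored pairs of raked legs — a sawhorse. The beam's underside is at z = 700 (matching the legs' vertical rise in atan2(240, 700)) and the beam is 75 mm tall, so its top is at 700 + 75 = 775 mm. The raked legs top out at the beam's underside, so that is the highest point.


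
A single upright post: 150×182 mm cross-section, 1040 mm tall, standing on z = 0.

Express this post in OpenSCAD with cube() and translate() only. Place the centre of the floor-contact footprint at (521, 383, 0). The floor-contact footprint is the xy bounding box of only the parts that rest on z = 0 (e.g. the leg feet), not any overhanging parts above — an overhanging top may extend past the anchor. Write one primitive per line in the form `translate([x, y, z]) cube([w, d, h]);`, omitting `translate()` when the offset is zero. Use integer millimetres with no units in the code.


translate([446, 292, 0]) cube([150, 182, 1040]);


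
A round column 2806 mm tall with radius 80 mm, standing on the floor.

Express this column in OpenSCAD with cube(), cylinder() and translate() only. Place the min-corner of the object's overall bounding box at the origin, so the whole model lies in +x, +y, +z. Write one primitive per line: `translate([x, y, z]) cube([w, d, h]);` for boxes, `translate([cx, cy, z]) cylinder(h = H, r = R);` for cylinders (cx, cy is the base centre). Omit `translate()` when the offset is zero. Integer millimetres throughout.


translate([80, 80, 0]) cylinder(h = 2806, r = 80);


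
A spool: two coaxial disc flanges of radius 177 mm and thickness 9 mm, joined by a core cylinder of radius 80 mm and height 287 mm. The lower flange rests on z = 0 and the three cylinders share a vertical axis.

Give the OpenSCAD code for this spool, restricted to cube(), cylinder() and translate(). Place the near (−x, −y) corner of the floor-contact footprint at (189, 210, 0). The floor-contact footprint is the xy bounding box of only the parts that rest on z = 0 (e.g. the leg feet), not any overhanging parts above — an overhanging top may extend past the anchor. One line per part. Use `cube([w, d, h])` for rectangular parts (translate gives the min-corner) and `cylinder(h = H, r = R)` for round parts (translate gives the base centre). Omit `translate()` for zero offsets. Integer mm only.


translate([366, 387, 0]) cylinder(h = 9, r = 177);
translate([366, 387, 9]) cylinder(h = 287, r = 80);
translate([366, 387, 296]) cylinder(h = 9, r = 177);


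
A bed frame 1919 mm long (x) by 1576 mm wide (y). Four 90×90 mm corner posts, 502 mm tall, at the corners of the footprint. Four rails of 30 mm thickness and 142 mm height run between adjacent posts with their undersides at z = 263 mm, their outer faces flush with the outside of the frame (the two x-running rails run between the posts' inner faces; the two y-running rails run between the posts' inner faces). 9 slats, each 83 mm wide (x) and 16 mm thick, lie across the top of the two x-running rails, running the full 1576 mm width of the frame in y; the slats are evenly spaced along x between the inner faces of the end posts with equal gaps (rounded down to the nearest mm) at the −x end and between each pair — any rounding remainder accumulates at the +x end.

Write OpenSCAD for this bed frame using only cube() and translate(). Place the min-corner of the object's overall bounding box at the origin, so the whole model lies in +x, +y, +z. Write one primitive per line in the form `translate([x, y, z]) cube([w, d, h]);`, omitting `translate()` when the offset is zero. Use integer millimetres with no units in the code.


cube([90, 90, 502]);
translate([0, 1486, 0]) cube([90, 90, 502]);
translate([1829, 0, 0]) cube([90, 90, 502]);
translate([1829, 1486, 0]) cube([90, 90, 502]);
translate([90, 0, 263]) cube([1739, 30, 142]);
translate([90, 1546, 263]) cube([1739, 30, 142]);
translate([0, 90, 263]) cube([30, 1396, 142]);
translate([1889, 90, 263]) cube([30, 1396, 142]);
translate([189, 0, 405]) cube([83, 1576, 16]);
translate([371, 0, 405]) cube([83, 1576, 16]);
translate([553, 0, 405]) cube([83, 1576, 16]);
translate([735, 0, 405]) cube([83, 1576, 16]);
translate([917, 0, 405]) cube([83, 1576, 16]);
translate([1099, 0, 405]) cube([83, 1576, 16]);
translate([1281, 0, 405]) cube([83, 1576, 16]);
translate([1463, 0, 405]) cube([83, 1576, 16]);
translate([1645, 0, 405]) cube([83, 1576, 16]);


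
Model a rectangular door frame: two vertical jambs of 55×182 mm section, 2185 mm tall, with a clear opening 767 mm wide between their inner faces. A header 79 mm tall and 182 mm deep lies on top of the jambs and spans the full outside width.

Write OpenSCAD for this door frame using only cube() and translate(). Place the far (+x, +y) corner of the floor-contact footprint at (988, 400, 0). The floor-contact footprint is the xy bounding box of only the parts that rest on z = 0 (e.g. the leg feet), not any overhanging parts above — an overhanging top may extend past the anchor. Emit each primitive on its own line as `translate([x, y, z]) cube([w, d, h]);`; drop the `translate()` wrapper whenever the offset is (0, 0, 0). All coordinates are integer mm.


translate([111, 218, 0]) cube([55, 182, 2185]);
translate([933, 218, 0]) cube([55, 182, 2185]);
translate([111, 218, 2185]) cube([877, 182, 79]);


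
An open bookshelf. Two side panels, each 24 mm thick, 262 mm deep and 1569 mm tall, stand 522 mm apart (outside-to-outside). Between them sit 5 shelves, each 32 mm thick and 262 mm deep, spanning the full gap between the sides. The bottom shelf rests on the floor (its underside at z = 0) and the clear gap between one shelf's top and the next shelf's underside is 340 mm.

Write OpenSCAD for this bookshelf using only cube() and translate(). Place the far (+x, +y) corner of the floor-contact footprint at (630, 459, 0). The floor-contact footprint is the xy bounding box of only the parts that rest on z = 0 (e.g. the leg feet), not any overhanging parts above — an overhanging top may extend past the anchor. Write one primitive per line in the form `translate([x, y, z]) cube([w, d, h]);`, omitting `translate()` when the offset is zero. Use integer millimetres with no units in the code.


translate([108, 197, 0]) cube([24, 262, 1569]);
translate([606, 197, 0]) cube([24, 262, 1569]);
translate([132, 197, 0]) cube([474, 262, 32]);
translate([132, 197, 372]) cube([474, 262, 32]);
translate([132, 197, 744]) cube([474, 262, 32]);
translate([132, 197, 1116]) cube([474, 262, 32]);
translate([132, 197, 1488]) cube([474, 262, 32]);


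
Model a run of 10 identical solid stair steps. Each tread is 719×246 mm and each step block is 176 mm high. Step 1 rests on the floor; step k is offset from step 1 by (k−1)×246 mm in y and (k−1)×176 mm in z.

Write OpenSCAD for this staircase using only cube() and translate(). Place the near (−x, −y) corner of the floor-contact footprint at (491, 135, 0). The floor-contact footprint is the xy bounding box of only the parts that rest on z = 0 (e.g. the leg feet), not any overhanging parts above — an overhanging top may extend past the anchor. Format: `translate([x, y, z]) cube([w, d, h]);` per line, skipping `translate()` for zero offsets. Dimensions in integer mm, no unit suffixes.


translate([491, 135, 0]) cube([719, 246, 176]);
translate([491, 381, 176]) cube([719, 246, 176]);
translate([491, 627, 352]) cube([719, 246, 176]);
translate([491, 873, 528]) cube([719, 246, 176]);
translate([491, 1119, 704]) cube([719, 246, 176]);
translate([491, 1365, 880]) cube([719, 246, 176]);
translate([491, 1611, 1056]) cube([719, 246, 176]);
translate([491, 1857, 1232]) cube([719, 246, 176]);
translate([491, 2103, 1408]) cube([719, 246, 176]);
translate([491, 2349, 1584]) cube([719, 246, 176]);


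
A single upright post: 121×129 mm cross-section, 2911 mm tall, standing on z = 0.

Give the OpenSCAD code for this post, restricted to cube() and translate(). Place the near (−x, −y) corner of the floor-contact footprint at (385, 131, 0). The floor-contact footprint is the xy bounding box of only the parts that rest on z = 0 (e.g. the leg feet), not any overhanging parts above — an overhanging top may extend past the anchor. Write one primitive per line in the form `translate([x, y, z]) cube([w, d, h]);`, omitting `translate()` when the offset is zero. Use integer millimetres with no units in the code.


translate([385, 131, 0]) cube([121, 129, 2911]);


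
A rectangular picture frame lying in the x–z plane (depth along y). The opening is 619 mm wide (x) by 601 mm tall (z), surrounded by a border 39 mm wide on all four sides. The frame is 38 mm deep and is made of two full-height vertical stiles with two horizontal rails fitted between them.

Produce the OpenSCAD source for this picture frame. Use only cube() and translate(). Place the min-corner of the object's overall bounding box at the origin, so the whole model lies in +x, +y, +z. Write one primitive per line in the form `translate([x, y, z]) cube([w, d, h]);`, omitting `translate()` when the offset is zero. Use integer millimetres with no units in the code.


cube([39, 38, 679]);
translate([658, 0, 0]) cube([39, 38, 679]);
translate([39, 0, 0]) cube([619, 38, 39]);
translate([39, 0, 640]) cube([619, 38, 39]);


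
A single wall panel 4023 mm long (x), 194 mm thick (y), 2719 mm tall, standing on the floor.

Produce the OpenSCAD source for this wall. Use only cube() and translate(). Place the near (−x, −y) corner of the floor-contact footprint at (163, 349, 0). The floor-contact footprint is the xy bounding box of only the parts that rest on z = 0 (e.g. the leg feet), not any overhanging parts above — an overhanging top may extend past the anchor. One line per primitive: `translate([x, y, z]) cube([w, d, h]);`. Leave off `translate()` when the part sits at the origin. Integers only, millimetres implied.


translate([163, 349, 0]) cube([4023, 194, 2719]);


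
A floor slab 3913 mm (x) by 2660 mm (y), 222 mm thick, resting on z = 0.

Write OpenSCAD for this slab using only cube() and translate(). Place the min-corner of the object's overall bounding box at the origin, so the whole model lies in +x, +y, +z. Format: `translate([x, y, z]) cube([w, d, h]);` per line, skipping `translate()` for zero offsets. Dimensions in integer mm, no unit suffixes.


cube([3913, 2660, 222]);


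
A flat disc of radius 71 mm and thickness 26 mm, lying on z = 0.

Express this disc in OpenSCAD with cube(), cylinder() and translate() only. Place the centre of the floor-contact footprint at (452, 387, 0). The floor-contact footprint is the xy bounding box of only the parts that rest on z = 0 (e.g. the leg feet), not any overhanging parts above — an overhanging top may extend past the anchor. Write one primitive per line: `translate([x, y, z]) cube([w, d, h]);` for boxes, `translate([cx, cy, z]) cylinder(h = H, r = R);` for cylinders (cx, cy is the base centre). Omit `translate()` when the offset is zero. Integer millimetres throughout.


translate([452, 387, 0]) cylinder(h = 26, r = 71);


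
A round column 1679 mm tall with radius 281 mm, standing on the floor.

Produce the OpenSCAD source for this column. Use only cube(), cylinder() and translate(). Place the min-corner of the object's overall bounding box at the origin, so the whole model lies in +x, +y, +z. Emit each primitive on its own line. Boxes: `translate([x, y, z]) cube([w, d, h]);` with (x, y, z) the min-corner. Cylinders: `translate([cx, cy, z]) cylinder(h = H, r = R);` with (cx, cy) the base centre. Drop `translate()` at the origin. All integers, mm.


translate([281, 281, 0]) cylinder(h = 1679, r = 281);


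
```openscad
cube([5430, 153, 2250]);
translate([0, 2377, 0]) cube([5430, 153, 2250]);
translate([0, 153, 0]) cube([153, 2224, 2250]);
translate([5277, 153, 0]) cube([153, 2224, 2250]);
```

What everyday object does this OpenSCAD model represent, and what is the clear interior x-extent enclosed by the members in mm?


A house (or room) frame. The interior width is 5124 mm.

Four 2250 mm walls enclosing a rectangle with no floor or roof — a room or house frame. Outside width is 5430 mm and wall thickness is 153 mm, so the interior width is 5430 − 2 × 153 = 5124 mm.


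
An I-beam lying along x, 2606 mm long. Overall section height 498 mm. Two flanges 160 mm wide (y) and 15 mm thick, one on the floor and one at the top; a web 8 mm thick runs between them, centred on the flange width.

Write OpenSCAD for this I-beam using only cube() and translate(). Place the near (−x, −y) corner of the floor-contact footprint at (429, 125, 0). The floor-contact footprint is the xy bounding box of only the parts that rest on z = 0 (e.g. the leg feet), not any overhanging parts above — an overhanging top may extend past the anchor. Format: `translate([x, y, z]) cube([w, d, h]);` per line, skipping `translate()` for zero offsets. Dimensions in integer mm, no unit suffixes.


translate([429, 125, 0]) cube([2606, 160, 15]);
translate([429, 201, 15]) cube([2606, 8, 468]);
translate([429, 125, 483]) cube([2606, 160, 15]);


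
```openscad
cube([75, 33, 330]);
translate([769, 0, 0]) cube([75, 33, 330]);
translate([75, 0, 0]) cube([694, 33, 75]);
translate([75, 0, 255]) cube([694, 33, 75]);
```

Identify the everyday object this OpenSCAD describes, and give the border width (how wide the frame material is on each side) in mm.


A picture frame. The border width is 75 mm.

Four thin pieces enclosing a rectangular opening — a picture frame. The two full-height stiles are 330 mm tall; the top rail sits at z = 255 and is 75 mm tall, so the border above the opening is 330 − 255 = 75 mm, matching the stile x-width.


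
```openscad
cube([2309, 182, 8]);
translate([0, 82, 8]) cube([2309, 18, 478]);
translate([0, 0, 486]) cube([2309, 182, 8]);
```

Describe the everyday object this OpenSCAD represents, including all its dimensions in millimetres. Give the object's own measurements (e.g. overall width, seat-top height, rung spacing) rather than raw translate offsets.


An I-beam lying along x, 2309 mm long. Overall section height 494 mm. Two flanges 182 mm wide (y) and 8 mm thick, one on the floor and one at the top; a web 18 mm thick runs between them, centred on the flange width.


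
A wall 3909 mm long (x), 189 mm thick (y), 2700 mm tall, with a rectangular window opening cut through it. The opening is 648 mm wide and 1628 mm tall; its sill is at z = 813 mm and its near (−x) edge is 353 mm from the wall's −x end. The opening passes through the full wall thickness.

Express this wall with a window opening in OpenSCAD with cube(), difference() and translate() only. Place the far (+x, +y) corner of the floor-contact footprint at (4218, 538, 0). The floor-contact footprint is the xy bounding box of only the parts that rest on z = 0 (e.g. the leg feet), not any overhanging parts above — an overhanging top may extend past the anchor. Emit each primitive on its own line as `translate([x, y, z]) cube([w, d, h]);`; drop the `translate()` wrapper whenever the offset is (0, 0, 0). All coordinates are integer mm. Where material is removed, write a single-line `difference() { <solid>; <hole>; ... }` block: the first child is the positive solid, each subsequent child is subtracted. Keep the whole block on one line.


difference() { translate([309, 349, 0]) cube([3909, 189, 2700]); translate([662, 349, 813]) cube([648, 189, 1628]); }


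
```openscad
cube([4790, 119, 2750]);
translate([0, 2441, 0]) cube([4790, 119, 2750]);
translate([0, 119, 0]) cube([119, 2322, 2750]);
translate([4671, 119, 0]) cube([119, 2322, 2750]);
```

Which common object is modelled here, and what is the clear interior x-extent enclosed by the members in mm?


A house (or room) frame. The interior width is 4552 mm.

Four 2750 mm walls enclosing a rectangle with no floor or roof — a room or house frame. Outside width is 4790 mm and wall thickness is 119 mm, so the interior width is 4790 − 2 × 119 = 4552 mm.


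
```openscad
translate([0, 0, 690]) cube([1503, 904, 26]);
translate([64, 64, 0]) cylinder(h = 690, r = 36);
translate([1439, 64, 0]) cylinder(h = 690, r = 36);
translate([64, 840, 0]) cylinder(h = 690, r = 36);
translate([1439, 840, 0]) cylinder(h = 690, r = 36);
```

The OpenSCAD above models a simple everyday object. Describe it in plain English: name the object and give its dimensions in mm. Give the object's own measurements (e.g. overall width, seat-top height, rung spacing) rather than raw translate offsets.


A rectangular dining table. The top is 1503×904×26 mm with its upper surface at z = 716 mm. It stands on four round legs of 72 mm diameter, each leg's bounding box inset 28 mm from the nearest pair of top edges, running from the floor to the underside of the top.


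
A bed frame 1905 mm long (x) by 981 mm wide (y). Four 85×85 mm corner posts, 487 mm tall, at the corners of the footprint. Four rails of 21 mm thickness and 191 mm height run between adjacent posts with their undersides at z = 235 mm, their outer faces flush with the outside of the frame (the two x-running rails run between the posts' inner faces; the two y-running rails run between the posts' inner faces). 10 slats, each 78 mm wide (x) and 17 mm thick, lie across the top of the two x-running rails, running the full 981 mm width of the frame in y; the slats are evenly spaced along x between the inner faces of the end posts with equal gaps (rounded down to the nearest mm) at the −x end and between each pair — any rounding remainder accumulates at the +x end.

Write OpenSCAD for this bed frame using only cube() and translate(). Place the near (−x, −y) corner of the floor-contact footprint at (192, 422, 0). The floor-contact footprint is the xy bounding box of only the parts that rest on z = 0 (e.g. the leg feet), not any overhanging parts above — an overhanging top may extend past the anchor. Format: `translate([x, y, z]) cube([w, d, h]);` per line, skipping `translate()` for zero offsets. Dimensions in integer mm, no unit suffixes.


translate([192, 422, 0]) cube([85, 85, 487]);
translate([192, 1318, 0]) cube([85, 85, 487]);
translate([2012, 422, 0]) cube([85, 85, 487]);
translate([2012, 1318, 0]) cube([85, 85, 487]);
translate([277, 422, 235]) cube([1735, 21, 191]);
translate([277, 1382, 235]) cube([1735, 21, 191]);
translate([192, 507, 235]) cube([21, 811, 191]);
translate([2076, 507, 235]) cube([21, 811, 191]);
translate([363, 422, 426]) cube([78, 981, 17]);
translate([527, 422, 426]) cube([78, 981, 17]);
translate([691, 422, 426]) cube([78, 981, 17]);
translate([855, 422, 426]) cube([78, 981, 17]);
translate([1019, 422, 426]) cube([78, 981, 17]);
translate([1183, 422, 426]) cube([78, 981, 17]);
translate([1347, 422, 426]) cube([78, 981, 17]);
translate([1511, 422, 426]) cube([78, 981, 17]);
translate([1675, 422, 426]) cube([78, 981, 17]);
translate([1839, 422, 426]) cube([78, 981, 17]);


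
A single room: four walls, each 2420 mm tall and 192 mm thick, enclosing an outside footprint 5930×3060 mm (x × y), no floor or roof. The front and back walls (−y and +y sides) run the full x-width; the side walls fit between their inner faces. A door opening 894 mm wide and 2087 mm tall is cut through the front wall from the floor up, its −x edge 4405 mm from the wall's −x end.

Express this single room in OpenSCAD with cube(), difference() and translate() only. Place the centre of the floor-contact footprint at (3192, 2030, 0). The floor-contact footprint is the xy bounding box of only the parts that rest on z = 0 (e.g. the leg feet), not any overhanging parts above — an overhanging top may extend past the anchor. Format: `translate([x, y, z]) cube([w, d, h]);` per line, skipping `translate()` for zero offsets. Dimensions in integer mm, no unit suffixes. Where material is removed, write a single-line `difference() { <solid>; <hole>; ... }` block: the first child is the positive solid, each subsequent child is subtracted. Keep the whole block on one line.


difference() { translate([227, 500, 0]) cube([5930, 192, 2420]); translate([4632, 500, 0]) cube([894, 192, 2087]); }
translate([227, 3368, 0]) cube([5930, 192, 2420]);
translate([227, 692, 0]) cube([192, 2676, 2420]);
translate([5965, 692, 0]) cube([192, 2676, 2420]);


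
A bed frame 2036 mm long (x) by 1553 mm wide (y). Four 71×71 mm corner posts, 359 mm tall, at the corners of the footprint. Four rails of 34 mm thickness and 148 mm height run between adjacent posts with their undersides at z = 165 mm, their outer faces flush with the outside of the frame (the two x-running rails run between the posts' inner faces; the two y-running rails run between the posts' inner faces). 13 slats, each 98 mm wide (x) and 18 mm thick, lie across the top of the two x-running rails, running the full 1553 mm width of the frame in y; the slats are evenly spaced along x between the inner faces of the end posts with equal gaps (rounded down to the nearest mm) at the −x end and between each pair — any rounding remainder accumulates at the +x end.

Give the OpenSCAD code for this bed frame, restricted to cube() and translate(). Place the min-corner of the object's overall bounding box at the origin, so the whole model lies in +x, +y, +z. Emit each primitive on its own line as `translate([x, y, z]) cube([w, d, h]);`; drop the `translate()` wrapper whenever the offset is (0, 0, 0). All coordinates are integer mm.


// slat z = rail_z + rail_h = 165 + 148 = 313
// slat gap = ⌊(1894 − 13·98) / 14⌋ = 44
cube([71, 71, 359]);
translate([0, 1482, 0]) cube([71, 71, 359]);
translate([1965, 0, 0]) cube([71, 71, 359]);
translate([1965, 1482, 0]) cube([71, 71, 359]);
translate([71, 0, 165]) cube([1894, 34, 148]);
translate([71, 1519, 165]) cube([1894, 34, 148]);
translate([0, 71, 165]) cube([34, 1411, 148]);
translate([2002, 71, 165]) cube([34, 1411, 148]);
translate([115, 0, 313]) cube([98, 1553, 18]);
translate([257, 0, 313]) cube([98, 1553, 18]);
translate([399, 0, 313]) cube([98, 1553, 18]);
translate([541, 0, 313]) cube([98, 1553, 18]);
translate([683, 0, 313]) cube([98, 1553, 18]);
translate([825, 0, 313]) cube([98, 1553, 18]);
translate([967, 0, 313]) cube([98, 1553, 18]);
translate([1109, 0, 313]) cube([98, 1553, 18]);
translate([1251, 0, 313]) cube([98, 1553, 18]);
translate([1393, 0, 313]) cube([98, 1553, 18]);
translate([1535, 0, 313]) cube([98, 1553, 18]);
translate([1677, 0, 313]) cube([98, 1553, 18]);
translate([1819, 0, 313]) cube([98, 1553, 18]);


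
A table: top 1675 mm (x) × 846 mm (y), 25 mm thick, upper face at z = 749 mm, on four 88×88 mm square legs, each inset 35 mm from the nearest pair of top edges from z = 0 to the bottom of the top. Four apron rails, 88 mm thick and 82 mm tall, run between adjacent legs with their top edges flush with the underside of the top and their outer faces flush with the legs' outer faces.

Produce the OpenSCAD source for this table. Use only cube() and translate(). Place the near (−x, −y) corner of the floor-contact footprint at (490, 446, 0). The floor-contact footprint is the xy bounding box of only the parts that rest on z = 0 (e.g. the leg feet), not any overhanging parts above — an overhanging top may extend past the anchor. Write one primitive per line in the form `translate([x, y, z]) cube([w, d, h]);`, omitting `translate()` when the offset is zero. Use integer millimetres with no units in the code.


// leg_h = 749 - 25 = 724
// apron z = 724 - 82 = 642
translate([455, 411, 724]) cube([1675, 846, 25]);
translate([490, 446, 0]) cube([88, 88, 724]);
translate([2007, 446, 0]) cube([88, 88, 724]);
translate([490, 1134, 0]) cube([88, 88, 724]);
translate([2007, 1134, 0]) cube([88, 88, 724]);
translate([578, 446, 642]) cube([1429, 88, 82]);
translate([578, 1134, 642]) cube([1429, 88, 82]);
translate([490, 534, 642]) cube([88, 600, 82]);
translate([2007, 534, 642]) cube([88, 600, 82]);


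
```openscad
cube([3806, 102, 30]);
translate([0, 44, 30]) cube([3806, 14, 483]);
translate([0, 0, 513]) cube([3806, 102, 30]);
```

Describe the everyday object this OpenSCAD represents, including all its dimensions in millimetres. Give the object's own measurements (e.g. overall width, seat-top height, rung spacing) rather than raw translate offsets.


An I-beam lying along x, 3806 mm long. Overall section height 543 mm. Two flanges 102 mm wide (y) and 30 mm thick, one on the floor and one at the top; a web 14 mm thick runs between them, centred on the flange width.


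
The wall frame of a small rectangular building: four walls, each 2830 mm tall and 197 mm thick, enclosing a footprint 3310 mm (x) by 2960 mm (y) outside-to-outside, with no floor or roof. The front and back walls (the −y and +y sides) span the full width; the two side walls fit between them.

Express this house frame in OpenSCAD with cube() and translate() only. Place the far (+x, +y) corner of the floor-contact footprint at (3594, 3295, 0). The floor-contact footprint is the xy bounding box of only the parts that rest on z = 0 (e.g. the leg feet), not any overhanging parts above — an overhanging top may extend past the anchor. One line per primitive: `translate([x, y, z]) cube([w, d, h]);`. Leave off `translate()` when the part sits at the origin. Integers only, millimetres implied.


translate([284, 335, 0]) cube([3310, 197, 2830]);
translate([284, 3098, 0]) cube([3310, 197, 2830]);
translate([284, 532, 0]) cube([197, 2566, 2830]);
translate([3397, 532, 0]) cube([197, 2566, 2830]);


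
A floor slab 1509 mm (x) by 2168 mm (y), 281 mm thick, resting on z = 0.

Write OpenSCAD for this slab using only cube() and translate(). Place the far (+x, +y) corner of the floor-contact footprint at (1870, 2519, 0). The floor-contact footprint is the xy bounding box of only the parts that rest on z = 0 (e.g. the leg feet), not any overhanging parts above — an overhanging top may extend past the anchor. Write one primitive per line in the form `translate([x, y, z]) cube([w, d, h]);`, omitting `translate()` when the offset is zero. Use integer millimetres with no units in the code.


translate([361, 351, 0]) cube([1509, 2168, 281]);


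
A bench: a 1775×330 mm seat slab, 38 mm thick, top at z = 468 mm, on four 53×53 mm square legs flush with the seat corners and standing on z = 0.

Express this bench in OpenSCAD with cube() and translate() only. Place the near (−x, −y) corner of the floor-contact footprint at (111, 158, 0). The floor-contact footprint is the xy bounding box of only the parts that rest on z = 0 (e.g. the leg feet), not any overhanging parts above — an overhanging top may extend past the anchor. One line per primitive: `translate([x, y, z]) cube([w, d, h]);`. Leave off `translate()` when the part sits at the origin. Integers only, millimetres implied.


translate([111, 158, 430]) cube([1775, 330, 38]);
translate([111, 158, 0]) cube([53, 53, 430]);
translate([111, 435, 0]) cube([53, 53, 430]);
translate([1833, 158, 0]) cube([53, 53, 430]);
translate([1833, 435, 0]) cube([53, 53, 430]);


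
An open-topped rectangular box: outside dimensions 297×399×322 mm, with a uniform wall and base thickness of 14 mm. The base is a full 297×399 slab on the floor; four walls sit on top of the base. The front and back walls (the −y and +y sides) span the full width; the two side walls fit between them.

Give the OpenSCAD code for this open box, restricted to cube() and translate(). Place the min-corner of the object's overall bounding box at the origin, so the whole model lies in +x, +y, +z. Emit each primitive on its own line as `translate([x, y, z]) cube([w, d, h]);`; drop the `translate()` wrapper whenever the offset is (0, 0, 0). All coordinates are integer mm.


cube([297, 399, 14]);
translate([0, 0, 14]) cube([297, 14, 308]);
translate([0, 385, 14]) cube([297, 14, 308]);
translate([0, 14, 14]) cube([14, 371, 308]);
translate([283, 14, 14]) cube([14, 371, 308]);


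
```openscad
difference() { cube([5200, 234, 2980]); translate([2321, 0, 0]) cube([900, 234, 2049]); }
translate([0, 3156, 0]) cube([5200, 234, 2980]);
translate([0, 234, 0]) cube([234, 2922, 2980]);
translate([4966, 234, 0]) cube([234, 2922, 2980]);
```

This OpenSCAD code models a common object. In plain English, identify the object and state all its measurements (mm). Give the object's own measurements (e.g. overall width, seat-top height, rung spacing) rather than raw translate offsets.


A single room: four walls, each 2980 mm tall and 234 mm thick, enclosing an outside footprint 5200×3390 mm (x × y), no floor or roof. The front and back walls (−y and +y sides) run the full x-width; the side walls fit between their inner faces. A door opening 900 mm wide and 2049 mm tall is cut through the front wall from the floor up, its −x edge 2321 mm from the wall's −x end.


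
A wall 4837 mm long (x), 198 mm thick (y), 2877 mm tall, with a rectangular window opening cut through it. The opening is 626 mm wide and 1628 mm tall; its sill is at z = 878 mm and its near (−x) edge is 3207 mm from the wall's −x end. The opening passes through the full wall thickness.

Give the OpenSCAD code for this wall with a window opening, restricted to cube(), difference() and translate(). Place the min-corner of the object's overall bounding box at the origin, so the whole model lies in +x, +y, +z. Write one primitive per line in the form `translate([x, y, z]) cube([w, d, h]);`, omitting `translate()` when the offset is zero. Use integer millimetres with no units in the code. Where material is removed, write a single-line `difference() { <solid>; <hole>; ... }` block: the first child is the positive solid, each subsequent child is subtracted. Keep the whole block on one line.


difference() { cube([4837, 198, 2877]); translate([3207, 0, 878]) cube([626, 198, 1628]); }


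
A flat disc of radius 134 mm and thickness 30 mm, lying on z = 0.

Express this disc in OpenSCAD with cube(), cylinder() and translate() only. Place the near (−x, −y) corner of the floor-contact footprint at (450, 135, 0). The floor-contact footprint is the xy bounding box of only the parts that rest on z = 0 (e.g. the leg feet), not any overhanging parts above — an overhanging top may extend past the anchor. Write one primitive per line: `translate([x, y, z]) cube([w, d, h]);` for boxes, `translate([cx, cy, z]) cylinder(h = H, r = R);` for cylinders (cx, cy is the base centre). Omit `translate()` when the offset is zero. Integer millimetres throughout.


translate([584, 269, 0]) cylinder(h = 30, r = 134);
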